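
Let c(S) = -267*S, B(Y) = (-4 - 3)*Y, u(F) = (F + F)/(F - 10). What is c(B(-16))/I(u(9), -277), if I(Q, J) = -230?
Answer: 14952/115 ≈ 130.02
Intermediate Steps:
u(F) = 2*F/(-10 + F) (u(F) = (2*F)/(-10 + F) = 2*F/(-10 + F))
B(Y) = -7*Y
c(B(-16))/I(u(9), -277) = -(-1869)*(-16)/(-230) = -267*112*(-1/230) = -29904*(-1/230) = 14952/115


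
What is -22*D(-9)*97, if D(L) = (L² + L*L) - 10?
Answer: -324368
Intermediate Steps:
D(L) = -10 + 2*L² (D(L) = (L² + L²) - 10 = 2*L² - 10 = -10 + 2*L²)
-22*D(-9)*97 = -22*(-10 + 2*(-9)²)*97 = -22*(-10 + 2*81)*97 = -22*(-10 + 162)*97 = -22*152*97 = -3344*97 = -324368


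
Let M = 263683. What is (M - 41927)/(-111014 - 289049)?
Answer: -221756/400063 ≈ -0.55430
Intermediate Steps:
(M - 41927)/(-111014 - 289049) = (263683 - 41927)/(-111014 - 289049) = 221756/(-400063) = 221756*(-1/400063) = -221756/400063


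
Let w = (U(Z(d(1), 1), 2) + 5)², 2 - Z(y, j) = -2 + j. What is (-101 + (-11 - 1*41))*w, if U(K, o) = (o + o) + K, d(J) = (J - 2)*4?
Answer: -22032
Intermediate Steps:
d(J) = -8 + 4*J (d(J) = (-2 + J)*4 = -8 + 4*J)
Z(y, j) = 4 - j (Z(y, j) = 2 - (-2 + j) = 2 + (2 - j) = 4 - j)
U(K, o) = K + 2*o (U(K, o) = 2*o + K = K + 2*o)
w = 144 (w = (((4 - 1*1) + 2*2) + 5)² = (((4 - 1) + 4) + 5)² = ((3 + 4) + 5)² = (7 + 5)² = 12² = 144)
(-101 + (-11 - 1*41))*w = (-101 + (-11 - 1*41))*144 = (-101 + (-11 - 41))*144 = (-101 - 52)*144 = -153*144 = -22032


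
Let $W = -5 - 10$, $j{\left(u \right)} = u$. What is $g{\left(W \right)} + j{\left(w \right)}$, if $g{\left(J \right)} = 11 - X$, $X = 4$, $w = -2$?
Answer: $5$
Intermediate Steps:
$W = -15$
$g{\left(J \right)} = 7$ ($g{\left(J \right)} = 11 - 4 = 7$)
$g{\left(W \right)} + j{\left(w \right)} = 7 - 2 = 5$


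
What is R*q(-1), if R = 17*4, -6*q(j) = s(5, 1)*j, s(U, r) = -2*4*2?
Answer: -544/3 ≈ -181.33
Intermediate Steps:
s(U, r) = -16 (s(U, r) = -8*2 = -16)
q(j) = 8*j/3 (q(j) = -(-8)*j/3 = 8*j/3)
R = 68
R*q(-1) = 68*((8/3)*(-1)) = 68*(-8/3) = -544/3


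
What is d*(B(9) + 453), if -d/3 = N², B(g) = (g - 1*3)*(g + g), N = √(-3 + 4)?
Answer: -1683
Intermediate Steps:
N = 1 (N = √1 = 1)
B(g) = 2*g*(-3 + g) (B(g) = (g - 3)*(2*g) = (-3 + g)*(2*g) = 2*g*(-3 + g))
d = -3 (d = -3*1² = -3*1 = -3)
d*(B(9) + 453) = -3*(2*9*(-3 + 9) + 453) = -3*(2*9*6 + 453) = -3*(108 + 453) = -3*561 = -1683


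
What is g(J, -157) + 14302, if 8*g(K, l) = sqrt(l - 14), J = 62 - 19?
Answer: 14302 + 3*I*sqrt(19)/8 ≈ 14302.0 + 1.6346*I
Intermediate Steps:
J = 43
g(K, l) = sqrt(-14 + l)/8 (g(K, l) = sqrt(l - 14)/8 = sqrt(-14 + l)/8)
g(J, -157) + 14302 = sqrt(-14 - 157)/8 + 14302 = sqrt(-171)/8 + 14302 = (3*I*sqrt(19))/8 + 14302 = 3*I*sqrt(19)/8 + 14302 = 14302 + 3*I*sqrt(19)/8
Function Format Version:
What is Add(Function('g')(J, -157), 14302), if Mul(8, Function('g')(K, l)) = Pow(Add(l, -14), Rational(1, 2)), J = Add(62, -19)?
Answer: Add(14302, Mul(Rational(3, 8), I, Pow(19, Rational(1, 2)))) ≈ Add(14302., Mul(1.6346, I))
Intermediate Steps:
J = 43
Function('g')(K, l) = Mul(Rational(1, 8), Pow(Add(-14, l), Rational(1, 2))) (Function('g')(K, l) = Mul(Rational(1, 8), Pow(Add(l, -14), Rational(1, 2))) = Mul(Rational(1, 8), Pow(Add(-14, l), Rational(1, 2))))
Add(Function('g')(J, -157), 14302) = Add(Mul(Rational(1, 8), Pow(Add(-14, -157), Rational(1, 2))), 14302) = Add(Mul(Rational(1, 8), Pow(-171, Rational(1, 2))), 14302) = Add(Mul(Rational(1, 8), Mul(3, I, Pow(19, Rational(1, 2)))), 14302) = Add(Mul(Rational(3, 8), I, Pow(19, Rational(1, 2))), 14302) = Add(14302, Mul(Rational(3, 8), I, Pow(19, Rational(1, 2))))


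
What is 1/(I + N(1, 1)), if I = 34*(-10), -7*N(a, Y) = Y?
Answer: -7/2381 ≈ -0.0029399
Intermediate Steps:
N(a, Y) = -Y/7
I = -340
1/(I + N(1, 1)) = 1/(-340 - 1/7*1) = 1/(-340 - 1/7) = 1/(-2381/7) = -7/2381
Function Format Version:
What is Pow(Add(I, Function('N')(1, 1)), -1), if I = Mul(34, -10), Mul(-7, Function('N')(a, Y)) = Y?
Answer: Rational(-7, 2381) ≈ -0.0029399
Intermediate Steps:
Function('N')(a, Y) = Mul(Rational(-1, 7), Y)
I = -340
Pow(Add(I, Function('N')(1, 1)), -1) = Pow(Add(-340, Mul(Rational(-1, 7), 1)), -1) = Pow(Add(-340, Rational(-1, 7)), -1) = Pow(Rational(-2381, 7), -1) = Rational(-7, 2381)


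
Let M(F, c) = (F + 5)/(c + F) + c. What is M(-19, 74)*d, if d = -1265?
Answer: -93288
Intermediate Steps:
M(F, c) = c + (5 + F)/(F + c) (M(F, c) = (5 + F)/(F + c) + c = c + (5 + F)/(F + c))
M(-19, 74)*d = ((5 - 19 + 74² - 19*74)/(-19 + 74))*(-1265) = ((5 - 19 + 5476 - 1406)/55)*(-1265) = ((1/55)*4056)*(-1265) = (4056/55)*(-1265) = -93288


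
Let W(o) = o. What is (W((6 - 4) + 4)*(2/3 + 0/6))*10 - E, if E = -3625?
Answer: 3665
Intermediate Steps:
(W((6 - 4) + 4)*(2/3 + 0/6))*10 - E = (((6 - 4) + 4)*(2/3 + 0/6))*10 - 1*(-3625) = ((2 + 4)*(2*(⅓) + 0*(⅙)))*10 + 3625 = (6*(⅔ + 0))*10 + 3625 = (6*(⅔))*10 + 3625 = 4*10 + 3625 = 40 + 3625 = 3665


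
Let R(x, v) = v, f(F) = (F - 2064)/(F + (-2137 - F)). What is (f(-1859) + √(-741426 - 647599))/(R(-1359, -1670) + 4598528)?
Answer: 3923/9823485546 + 5*I*√55561/4596858 ≈ 3.9935e-7 + 0.00025639*I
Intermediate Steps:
f(F) = 2064/2137 - F/2137 (f(F) = (-2064 + F)/(-2137) = (-2064 + F)*(-1/2137) = 2064/2137 - F/2137)
(f(-1859) + √(-741426 - 647599))/(R(-1359, -1670) + 4598528) = ((2064/2137 - 1/2137*(-1859)) + √(-741426 - 647599))/(-1670 + 4598528) = ((2064/2137 + 1859/2137) + √(-1389025))/4596858 = (3923/2137 + 5*I*√55561)*(1/4596858) = 3923/9823485546 + 5*I*√55561/4596858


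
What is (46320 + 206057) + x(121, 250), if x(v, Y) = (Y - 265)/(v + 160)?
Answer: 70917922/281 ≈ 2.5238e+5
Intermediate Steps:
x(v, Y) = (-265 + Y)/(160 + v)
(46320 + 206057) + x(121, 250) = (46320 + 206057) + (-265 + 250)/(160 + 121) = 252377 - 15/281 = 70917922/281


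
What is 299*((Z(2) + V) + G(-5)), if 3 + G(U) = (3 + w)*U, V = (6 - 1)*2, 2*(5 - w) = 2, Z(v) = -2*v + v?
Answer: -8970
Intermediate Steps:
Z(v) = -v
w = 4 (w = 5 - 1/2*2 = 5 - 1 = 4)
V = 10 (V = 5*2 = 10)
G(U) = -3 + 7*U (G(U) = -3 + (3 + 4)*U = -3 + 7*U)
299*((Z(2) + V) + G(-5)) = 299*((-1*2 + 10) + (-3 + 7*(-5))) = 299*((-2 + 10) + (-3 - 35)) = 299*(8 - 38) = 299*(-30) = -8970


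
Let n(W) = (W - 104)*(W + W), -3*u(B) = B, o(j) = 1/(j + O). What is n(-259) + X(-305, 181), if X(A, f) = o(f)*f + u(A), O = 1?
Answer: 102722617/546 ≈ 1.8814e+5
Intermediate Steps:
o(j) = 1/(1 + j) (o(j) = 1/(j + 1) = 1/(1 + j))
u(B) = -B/3
n(W) = 2*W*(-104 + W) (n(W) = (-104 + W)*(2*W) = 2*W*(-104 + W))
X(A, f) = -A/3 + f/(1 + f) (X(A, f) = f/(1 + f) - A/3 = -A/3 + f/(1 + f))
n(-259) + X(-305, 181) = 2*(-259)*(-104 - 259) + (181 - ⅓*(-305)*(1 + 181))/(1 + 181) = 2*(-259)*(-363) + (181 - ⅓*(-305)*182)/182 = 188034 + (181 + 55510/3)/182 = 188034 + (1/182)*(56053/3) = 188034 + 56053/546 = 102722617/546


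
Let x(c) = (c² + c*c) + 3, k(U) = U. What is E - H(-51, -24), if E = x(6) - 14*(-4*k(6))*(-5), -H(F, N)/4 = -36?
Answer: -1749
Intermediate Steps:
x(c) = 3 + 2*c² (x(c) = (c² + c²) + 3 = 2*c² + 3 = 3 + 2*c²)
H(F, N) = 144 (H(F, N) = -4*(-36) = 144)
E = -1605 (E = (3 + 2*6²) - 14*(-4*6)*(-5) = (3 + 2*36) - (-336)*(-5) = (3 + 72) - 14*120 = 75 - 1680 = -1605)
E - H(-51, -24) = -1605 - 1*144 = -1605 - 144 = -1749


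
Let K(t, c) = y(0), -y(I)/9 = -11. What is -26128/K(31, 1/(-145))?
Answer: -26128/99 ≈ -263.92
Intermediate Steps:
y(I) = 99 (y(I) = -9*(-11) = 99)
K(t, c) = 99
-26128/K(31, 1/(-145)) = -26128/99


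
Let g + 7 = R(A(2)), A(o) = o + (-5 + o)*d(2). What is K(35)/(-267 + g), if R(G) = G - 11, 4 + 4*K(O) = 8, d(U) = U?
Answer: -1/289 ≈ -0.0034602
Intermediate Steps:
K(O) = 1 (K(O) = -1 + (¼)*8 = -1 + 2 = 1)
A(o) = -10 + 3*o (A(o) = o + (-5 + o)*2 = o + (-10 + 2*o) = -10 + 3*o)
R(G) = -11 + G
g = -22 (g = -7 + (-11 + (-10 + 3*2)) = -7 + (-11 + (-10 + 6)) = -7 + (-11 - 4) = -7 - 15 = -22)
K(35)/(-267 + g) = 1/(-267 - 22) = 1/(-289) = 1*(-1/289) = -1/289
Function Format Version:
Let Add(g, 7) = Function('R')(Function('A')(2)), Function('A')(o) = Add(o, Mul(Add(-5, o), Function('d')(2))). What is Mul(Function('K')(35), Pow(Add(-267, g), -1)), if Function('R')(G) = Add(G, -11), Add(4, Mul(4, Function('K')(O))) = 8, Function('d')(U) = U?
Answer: Rational(-1, 289) ≈ -0.0034602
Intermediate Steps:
Function('K')(O) = 1 (Function('K')(O) = Add(-1, Mul(Rational(1, 4), 8)) = Add(-1, 2) = 1)
Function('A')(o) = Add(-10, Mul(3, o)) (Function('A')(o) = Add(o, Mul(Add(-5, o), 2)) = Add(o, Add(-10, Mul(2, o))) = Add(-10, Mul(3, o)))
Function('R')(G) = Add(-11, G)
g = -22 (g = Add(-7, Add(-11, Add(-10, Mul(3, 2)))) = Add(-7, Add(-11, Add(-10, 6))) = Add(-7, Add(-11, -4)) = Add(-7, -15) = -22)
Mul(Function('K')(35), Pow(Add(-267, g), -1)) = Mul(1, Pow(Add(-267, -22), -1)) = Mul(1, Pow(-289, -1)) = Mul(1, Rational(-1, 289)) = Rational(-1, 289)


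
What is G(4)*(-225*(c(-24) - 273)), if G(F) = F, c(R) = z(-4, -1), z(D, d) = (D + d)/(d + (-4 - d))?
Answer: 244575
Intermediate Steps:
z(D, d) = -D/4 - d/4 (z(D, d) = (D + d)/(-4) = (D + d)*(-1/4) = -D/4 - d/4)
c(R) = 5/4 (c(R) = -1/4*(-4) - 1/4*(-1) = 1 + 1/4 = 5/4)
G(4)*(-225*(c(-24) - 273)) = 4*(-225*(5/4 - 273)) = 4*(-225*(-1087/4)) = 4*(244575/4) = 244575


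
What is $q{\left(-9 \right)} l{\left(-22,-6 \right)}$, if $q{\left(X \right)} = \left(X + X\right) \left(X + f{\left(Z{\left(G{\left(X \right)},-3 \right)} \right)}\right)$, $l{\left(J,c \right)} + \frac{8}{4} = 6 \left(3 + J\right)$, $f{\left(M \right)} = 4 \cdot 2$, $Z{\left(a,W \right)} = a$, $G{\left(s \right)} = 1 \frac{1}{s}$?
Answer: $-2088$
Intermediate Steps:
$G{\left(s \right)} = \frac{1}{s}$
$f{\left(M \right)} = 8$
$l{\left(J,c \right)} = 16 + 6 J$ ($l{\left(J,c \right)} = -2 + 6 \left(3 + J\right) = -2 + \left(18 + 6 J\right) = 16 + 6 J$)
$q{\left(X \right)} = 2 X \left(8 + X\right)$ ($q{\left(X \right)} = \left(X + X\right) \left(X + 8\right) = 2 X \left(8 + X\right)$)
$q{\left(-9 \right)} l{\left(-22,-6 \right)} = 2 \left(-9\right) \left(8 - 9\right) \left(16 + 6 \left(-22\right)\right) = 2 \left(-9\right) \left(-1\right) \left(16 - 132\right) = 18 \left(-116\right) = -2088$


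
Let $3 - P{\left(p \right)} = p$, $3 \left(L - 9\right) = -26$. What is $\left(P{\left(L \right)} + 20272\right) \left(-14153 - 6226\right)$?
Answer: $-413177432$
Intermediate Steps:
$L = \frac{1}{3}$ ($L = 9 + \frac{1}{3} \left(-26\right) = 9 - \frac{26}{3} = \frac{1}{3} \approx 0.33333$)
$P{\left(p \right)} = 3 - p$
$\left(P{\left(L \right)} + 20272\right) \left(-14153 - 6226\right) = \left(\left(3 - \frac{1}{3}\right) + 20272\right) \left(-14153 - 6226\right) = \left(\left(3 - \frac{1}{3}\right) + 20272\right) \left(-20379\right) = \left(\frac{8}{3} + 20272\right) \left(-20379\right) = \frac{60824}{3} \left(-20379\right) = -413177432$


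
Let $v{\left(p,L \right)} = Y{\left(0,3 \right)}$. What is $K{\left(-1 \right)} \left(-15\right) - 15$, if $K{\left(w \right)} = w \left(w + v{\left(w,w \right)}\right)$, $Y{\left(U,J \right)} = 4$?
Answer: $30$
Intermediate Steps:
$v{\left(p,L \right)} = 4$
$K{\left(w \right)} = w \left(4 + w\right)$ ($K{\left(w \right)} = w \left(w + 4\right) = w \left(4 + w\right)$)
$K{\left(-1 \right)} \left(-15\right) - 15 = - (4 - 1) \left(-15\right) - 15 = \left(-1\right) 3 \left(-15\right) - 15 = \left(-3\right) \left(-15\right) - 15 = 45 - 15 = 30$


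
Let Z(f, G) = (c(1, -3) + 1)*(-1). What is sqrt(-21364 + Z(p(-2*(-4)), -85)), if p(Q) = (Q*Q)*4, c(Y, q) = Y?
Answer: 3*I*sqrt(2374) ≈ 146.17*I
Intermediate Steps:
p(Q) = 4*Q**2 (p(Q) = Q**2*4 = 4*Q**2)
Z(f, G) = -2 (Z(f, G) = (1 + 1)*(-1) = 2*(-1) = -2)
sqrt(-21364 + Z(p(-2*(-4)), -85)) = sqrt(-21364 - 2) = sqrt(-21366) = 3*I*sqrt(2374)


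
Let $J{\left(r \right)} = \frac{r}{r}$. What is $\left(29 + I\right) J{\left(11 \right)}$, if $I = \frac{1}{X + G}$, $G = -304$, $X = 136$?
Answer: $\frac{4871}{168} \approx 28.994$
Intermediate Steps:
$I = - \frac{1}{168}$ ($I = \frac{1}{136 - 304} = \frac{1}{-168} = - \frac{1}{168} \approx -0.0059524$)
$J{\left(r \right)} = 1$
$\left(29 + I\right) J{\left(11 \right)} = \left(29 - \frac{1}{168}\right) 1 = \frac{4871}{168} \cdot 1 = \frac{4871}{168}$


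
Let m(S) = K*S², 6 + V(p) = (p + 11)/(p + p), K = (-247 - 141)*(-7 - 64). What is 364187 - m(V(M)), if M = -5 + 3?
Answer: -6043195/4 ≈ -1.5108e+6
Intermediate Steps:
K = 27548 (K = -388*(-71) = 27548)
M = -2
V(p) = -6 + (11 + p)/(2*p) (V(p) = -6 + (p + 11)/(p + p) = -6 + (11 + p)/((2*p)) = -6 + (11 + p)*(1/(2*p)) = -6 + (11 + p)/(2*p))
m(S) = 27548*S²
364187 - m(V(M)) = 364187 - 27548*((11/2)*(1 - 1*(-2))/(-2))² = 364187 - 27548*((11/2)*(-½)*(1 + 2))² = 364187 - 27548*((11/2)*(-½)*3)² = 364187 - 27548*(-33/4)² = 364187 - 27548*1089/16 = 364187 - 1*7499943/4 = 364187 - 7499943/4 = -6043195/4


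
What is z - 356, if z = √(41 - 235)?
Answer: -356 + I*√194 ≈ -356.0 + 13.928*I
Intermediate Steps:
z = I*√194 (z = √(-194) = I*√194 ≈ 13.928*I)
z - 356 = I*√194 - 356 = -356 + I*√194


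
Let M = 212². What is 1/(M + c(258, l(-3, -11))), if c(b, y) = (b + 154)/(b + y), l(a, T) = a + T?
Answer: 61/2741687 ≈ 2.2249e-5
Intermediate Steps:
l(a, T) = T + a
c(b, y) = (154 + b)/(b + y)
M = 44944
1/(M + c(258, l(-3, -11))) = 1/(44944 + (154 + 258)/(258 + (-11 - 3))) = 1/(44944 + 412/(258 - 14)) = 1/(44944 + 412/244) = 1/(44944 + (1/244)*412) = 1/(44944 + 103/61) = 1/(2741687/61) = 61/2741687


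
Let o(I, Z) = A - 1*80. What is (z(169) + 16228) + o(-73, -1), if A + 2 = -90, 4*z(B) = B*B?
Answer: 92785/4 ≈ 23196.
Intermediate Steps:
z(B) = B²/4 (z(B) = (B*B)/4 = B²/4)
A = -92 (A = -2 - 90 = -92)
o(I, Z) = -172 (o(I, Z) = -92 - 1*80 = -92 - 80 = -172)
(z(169) + 16228) + o(-73, -1) = ((¼)*169² + 16228) - 172 = ((¼)*28561 + 16228) - 172 = (28561/4 + 16228) - 172 = 93473/4 - 172 = 92785/4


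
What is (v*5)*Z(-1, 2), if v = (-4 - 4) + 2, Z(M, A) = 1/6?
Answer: -5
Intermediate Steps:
Z(M, A) = ⅙
v = -6 (v = -8 + 2 = -6)
(v*5)*Z(-1, 2) = -6*5*(⅙) = -30*⅙ = -5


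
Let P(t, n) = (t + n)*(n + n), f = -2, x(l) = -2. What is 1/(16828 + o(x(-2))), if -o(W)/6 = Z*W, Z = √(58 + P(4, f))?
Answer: 4207/70793596 - 15*√2/70793596 ≈ 5.9127e-5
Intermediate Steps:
P(t, n) = 2*n*(n + t) (P(t, n) = (n + t)*(2*n) = 2*n*(n + t))
Z = 5*√2 (Z = √(58 + 2*(-2)*(-2 + 4)) = √(58 + 2*(-2)*2) = √(58 - 8) = √50 = 5*√2 ≈ 7.0711)
o(W) = -30*W*√2 (o(W) = -6*5*√2*W = -30*W*√2)
1/(16828 + o(x(-2))) = 1/(16828 - 30*(-2)*√2) = 1/(16828 + 60*√2)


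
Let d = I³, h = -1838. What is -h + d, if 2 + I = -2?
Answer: 1774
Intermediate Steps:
I = -4 (I = -2 - 2 = -4)
d = -64 (d = (-4)³ = -64)
-h + d = -1*(-1838) - 64 = 1838 - 64 = 1774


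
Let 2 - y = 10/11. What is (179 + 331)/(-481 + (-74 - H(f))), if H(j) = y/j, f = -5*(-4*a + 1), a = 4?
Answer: -140250/152629 ≈ -0.91889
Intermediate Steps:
f = 75 (f = -5*(-4*4 + 1) = -5*(-16 + 1) = -5*(-15) = 75)
y = 12/11 (y = 2 - 10/11 = 12/11 ≈ 1.0909)
H(j) = 12/(11*j)
(179 + 331)/(-481 + (-74 - H(f))) = (179 + 331)/(-481 + (-74 - 12/(11*75))) = 510/(-481 + (-74 - 12/(11*75))) = 510/(-481 + (-74 - 1*4/275)) = 510/(-481 + (-74 - 4/275)) = 510/(-481 - 20354/275) = 510/(-152629/275) = 510*(-275/152629) = -140250/152629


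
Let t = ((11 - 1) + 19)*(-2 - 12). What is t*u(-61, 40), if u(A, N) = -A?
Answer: -24766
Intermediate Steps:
t = -406 (t = (10 + 19)*(-14) = 29*(-14) = -406)
t*u(-61, 40) = -(-406)*(-61) = -406*61 = -24766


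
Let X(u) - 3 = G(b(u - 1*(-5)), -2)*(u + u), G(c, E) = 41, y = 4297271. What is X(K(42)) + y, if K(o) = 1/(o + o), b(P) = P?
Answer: 180485549/42 ≈ 4.2973e+6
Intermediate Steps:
K(o) = 1/(2*o)
X(u) = 3 + 82*u (X(u) = 3 + 41*(u + u) = 3 + 41*(2*u) = 3 + 82*u)
X(K(42)) + y = (3 + 82*((1/2)/42)) + 4297271 = (3 + 82*((1/2)*(1/42))) + 4297271 = (3 + 82*(1/84)) + 4297271 = (3 + 41/42) + 4297271 = 167/42 + 4297271 = 180485549/42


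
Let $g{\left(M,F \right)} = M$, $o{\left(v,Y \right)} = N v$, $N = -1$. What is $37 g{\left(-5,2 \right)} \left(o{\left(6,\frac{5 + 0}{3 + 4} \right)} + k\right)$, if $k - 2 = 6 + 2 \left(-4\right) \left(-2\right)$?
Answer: $-3330$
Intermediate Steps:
$o{\left(v,Y \right)} = - v$
$k = 24$ ($k = 2 + \left(6 + 2 \left(-4\right) \left(-2\right)\right) = 2 + \left(6 - -16\right) = 2 + \left(6 + 16\right) = 2 + 22 = 24$)
$37 g{\left(-5,2 \right)} \left(o{\left(6,\frac{5 + 0}{3 + 4} \right)} + k\right) = 37 \left(-5\right) \left(\left(-1\right) 6 + 24\right) = - 185 \left(-6 + 24\right) = \left(-185\right) 18 = -3330$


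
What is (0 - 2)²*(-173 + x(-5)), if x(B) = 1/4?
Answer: -691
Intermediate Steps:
x(B) = ¼
(0 - 2)²*(-173 + x(-5)) = (0 - 2)²*(-173 + ¼) = (-2)²*(-691/4) = 4*(-691/4) = -691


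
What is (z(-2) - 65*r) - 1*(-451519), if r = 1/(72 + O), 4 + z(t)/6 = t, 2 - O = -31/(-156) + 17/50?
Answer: 129349174517/286499 ≈ 4.5148e+5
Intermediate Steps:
O = 5699/3900 (O = 2 - (-31/(-156) + 17/50) = 2 - (-31*(-1/156) + 17*(1/50)) = 2 - (31/156 + 17/50) = 2 - 1*2101/3900 = 2 - 2101/3900 = 5699/3900 ≈ 1.4613)
z(t) = -24 + 6*t
r = 3900/286499 (r = 1/(72 + 5699/3900) = 1/(286499/3900) = 3900/286499 ≈ 0.013613)
(z(-2) - 65*r) - 1*(-451519) = ((-24 + 6*(-2)) - 65*3900/286499) - 1*(-451519) = ((-24 - 12) - 253500/286499) + 451519 = (-36 - 253500/286499) + 451519 = -10567464/286499 + 451519 = 129349174517/286499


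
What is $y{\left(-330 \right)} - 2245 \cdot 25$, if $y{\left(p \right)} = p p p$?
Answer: $-35993125$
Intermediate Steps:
$y{\left(p \right)} = p^{3}$ ($y{\left(p \right)} = p^{2} p = p^{3}$)
$y{\left(-330 \right)} - 2245 \cdot 25 = \left(-330\right)^{3} - 2245 \cdot 25 = -35937000 - 56125 = -35993125$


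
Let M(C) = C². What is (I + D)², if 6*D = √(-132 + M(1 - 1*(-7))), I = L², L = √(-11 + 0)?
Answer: (-33 + I*√17)²/9 ≈ 119.11 - 30.236*I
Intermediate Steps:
L = I*√11 (L = √(-11) = I*√11 ≈ 3.3166*I)
I = -11 (I = (I*√11)² = -11)
D = I*√17/3 (D = √(-132 + (1 - 1*(-7))²)/6 = √(-132 + (1 + 7)²)/6 = √(-132 + 8²)/6 = √(-132 + 64)/6 = √(-68)/6 = (2*I*√17)/6 = I*√17/3 ≈ 1.3744*I)
(I + D)² = (-11 + I*√17/3)²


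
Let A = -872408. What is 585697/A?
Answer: -585697/872408 ≈ -0.67136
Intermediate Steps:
585697/A = 585697/(-872408) = 585697*(-1/872408) = -585697/872408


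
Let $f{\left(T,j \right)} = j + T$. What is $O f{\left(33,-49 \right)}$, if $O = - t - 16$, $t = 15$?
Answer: $496$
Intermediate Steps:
$f{\left(T,j \right)} = T + j$
$O = -31$ ($O = \left(-1\right) 15 - 16 = -15 - 16 = -31$)
$O f{\left(33,-49 \right)} = - 31 \left(33 - 49\right) = \left(-31\right) \left(-16\right) = 496$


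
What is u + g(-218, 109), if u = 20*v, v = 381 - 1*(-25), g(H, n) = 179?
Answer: 8299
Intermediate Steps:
v = 406 (v = 381 + 25 = 406)
u = 8120 (u = 20*406 = 8120)
u + g(-218, 109) = 8120 + 179 = 8299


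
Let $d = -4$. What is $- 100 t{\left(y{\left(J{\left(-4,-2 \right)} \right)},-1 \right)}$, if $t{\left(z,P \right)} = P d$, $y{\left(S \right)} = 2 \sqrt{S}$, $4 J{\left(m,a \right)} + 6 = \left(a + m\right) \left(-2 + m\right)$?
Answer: $-400$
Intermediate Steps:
$J{\left(m,a \right)} = - \frac{3}{2} + \frac{\left(-2 + m\right) \left(a + m\right)}{4}$ ($J{\left(m,a \right)} = - \frac{3}{2} + \frac{\left(a + m\right) \left(-2 + m\right)}{4} = - \frac{3}{2} + \frac{\left(-2 + m\right) \left(a + m\right)}{4}$)
$t{\left(z,P \right)} = - 4 P$ ($t{\left(z,P \right)} = P \left(-4\right) = - 4 P$)
$- 100 t{\left(y{\left(J{\left(-4,-2 \right)} \right)},-1 \right)} = - 100 \left(\left(-4\right) \left(-1\right)\right) = \left(-100\right) 4 = -400$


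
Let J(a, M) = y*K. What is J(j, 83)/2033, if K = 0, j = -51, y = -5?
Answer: 0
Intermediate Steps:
J(a, M) = 0 (J(a, M) = -5*0 = 0)
J(j, 83)/2033 = 0/2033 = 0*(1/2033) = 0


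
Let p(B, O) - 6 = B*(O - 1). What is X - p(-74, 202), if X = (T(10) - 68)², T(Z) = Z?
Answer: 18232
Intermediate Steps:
p(B, O) = 6 + B*(-1 + O) (p(B, O) = 6 + B*(O - 1) = 6 + B*(-1 + O))
X = 3364 (X = (10 - 68)² = (-58)² = 3364)
X - p(-74, 202) = 3364 - (6 - 1*(-74) - 74*202) = 3364 - (6 + 74 - 14948) = 3364 - 1*(-14868) = 3364 + 14868 = 18232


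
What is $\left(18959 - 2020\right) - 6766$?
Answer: $10173$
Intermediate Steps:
$\left(18959 - 2020\right) - 6766 = 16939 - 6766 = 10173$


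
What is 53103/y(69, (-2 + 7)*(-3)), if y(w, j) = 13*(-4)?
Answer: -53103/52 ≈ -1021.2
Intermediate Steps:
y(w, j) = -52
53103/y(69, (-2 + 7)*(-3)) = 53103/(-52) = 53103*(-1/52) = -53103/52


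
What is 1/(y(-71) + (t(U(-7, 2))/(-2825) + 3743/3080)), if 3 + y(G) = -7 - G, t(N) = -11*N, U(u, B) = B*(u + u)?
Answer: 1740200/108077267 ≈ 0.016101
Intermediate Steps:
U(u, B) = 2*B*u (U(u, B) = B*(2*u) = 2*B*u)
y(G) = -10 - G (y(G) = -3 + (-7 - G) = -10 - G)
1/(y(-71) + (t(U(-7, 2))/(-2825) + 3743/3080)) = 1/((-10 - 1*(-71)) + (-22*2*(-7)/(-2825) + 3743/3080)) = 1/((-10 + 71) + (-11*(-28)*(-1/2825) + 3743*(1/3080))) = 1/(61 + (308*(-1/2825) + 3743/3080)) = 1/(61 + (-308/2825 + 3743/3080)) = 1/(61 + 1925067/1740200) = 1/(108077267/1740200) = 1740200/108077267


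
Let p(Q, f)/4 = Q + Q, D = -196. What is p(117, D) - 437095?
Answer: -436159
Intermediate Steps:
p(Q, f) = 8*Q (p(Q, f) = 4*(Q + Q) = 4*(2*Q) = 8*Q)
p(117, D) - 437095 = 8*117 - 437095 = 936 - 437095 = -436159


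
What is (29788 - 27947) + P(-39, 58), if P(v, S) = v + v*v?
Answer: 3323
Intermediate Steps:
P(v, S) = v + v²
(29788 - 27947) + P(-39, 58) = (29788 - 27947) - 39*(1 - 39) = 1841 - 39*(-38) = 1841 + 1482 = 3323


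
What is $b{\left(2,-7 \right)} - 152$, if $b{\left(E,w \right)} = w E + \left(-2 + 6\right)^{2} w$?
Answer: $-278$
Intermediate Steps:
$b{\left(E,w \right)} = 16 w + E w$ ($b{\left(E,w \right)} = E w + 4^{2} w = E w + 16 w = 16 w + E w$)
$b{\left(2,-7 \right)} - 152 = - 7 \left(16 + 2\right) - 152 = \left(-7\right) 18 - 152 = -126 - 152 = -278$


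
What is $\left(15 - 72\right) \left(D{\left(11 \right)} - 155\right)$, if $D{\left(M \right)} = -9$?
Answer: $9348$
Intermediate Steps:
$\left(15 - 72\right) \left(D{\left(11 \right)} - 155\right) = \left(15 - 72\right) \left(-9 - 155\right) = \left(15 - 72\right) \left(-164\right) = \left(-57\right) \left(-164\right) = 9348$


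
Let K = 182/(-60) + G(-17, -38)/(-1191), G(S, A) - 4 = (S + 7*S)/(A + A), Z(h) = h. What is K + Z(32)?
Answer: 2184589/75430 ≈ 28.962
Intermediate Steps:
G(S, A) = 4 + 4*S/A (G(S, A) = 4 + (S + 7*S)/(A + A) = 4 + (8*S)/((2*A)) = 4 + (8*S)*(1/(2*A)) = 4 + 4*S/A)
K = -229171/75430 (K = 182/(-60) + (4 + 4*(-17)/(-38))/(-1191) = 182*(-1/60) + (4 + 4*(-17)*(-1/38))*(-1/1191) = -91/30 + (4 + 34/19)*(-1/1191) = -91/30 + (110/19)*(-1/1191) = -91/30 - 110/22629 = -229171/75430 ≈ -3.0382)
K + Z(32) = -229171/75430 + 32 = 2184589/75430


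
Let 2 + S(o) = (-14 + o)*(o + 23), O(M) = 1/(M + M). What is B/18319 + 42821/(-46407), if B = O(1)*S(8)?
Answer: -788800157/850129833 ≈ -0.92786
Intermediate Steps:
O(M) = 1/(2*M)
S(o) = -2 + (-14 + o)*(23 + o) (S(o) = -2 + (-14 + o)*(o + 23) = -2 + (-14 + o)*(23 + o))
B = -94 (B = ((½)/1)*(-324 + 8² + 9*8) = ((½)*1)*(-324 + 64 + 72) = (½)*(-188) = -94)
B/18319 + 42821/(-46407) = -94/18319 + 42821/(-46407) = -94*1/18319 + 42821*(-1/46407) = -94/18319 - 42821/46407 = -788800157/850129833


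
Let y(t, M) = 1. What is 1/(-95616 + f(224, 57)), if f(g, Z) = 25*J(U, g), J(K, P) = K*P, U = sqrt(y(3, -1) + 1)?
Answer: -747/70935152 - 175*sqrt(2)/283740608 ≈ -1.1403e-5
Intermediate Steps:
U = sqrt(2) (U = sqrt(1 + 1) = sqrt(2) ≈ 1.4142)
f(g, Z) = 25*g*sqrt(2) (f(g, Z) = 25*(sqrt(2)*g) = 25*(g*sqrt(2)) = 25*g*sqrt(2))
1/(-95616 + f(224, 57)) = 1/(-95616 + 25*224*sqrt(2)) = 1/(-95616 + 5600*sqrt(2))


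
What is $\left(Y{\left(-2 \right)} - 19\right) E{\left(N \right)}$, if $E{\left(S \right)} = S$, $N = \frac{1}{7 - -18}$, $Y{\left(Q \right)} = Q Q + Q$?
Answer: $- \frac{17}{25} \approx -0.68$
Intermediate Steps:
$Y{\left(Q \right)} = Q + Q^{2}$ ($Y{\left(Q \right)} = Q^{2} + Q = Q + Q^{2}$)
$N = \frac{1}{25}$ ($N = \frac{1}{7 + 18} = \frac{1}{25} \approx 0.04$)
$\left(Y{\left(-2 \right)} - 19\right) E{\left(N \right)} = \left(- 2 \left(1 - 2\right) - 19\right) \frac{1}{25} = \left(\left(-2\right) \left(-1\right) - 19\right) \frac{1}{25} = \left(2 - 19\right) \frac{1}{25} = \left(-17\right) \frac{1}{25} = - \frac{17}{25}$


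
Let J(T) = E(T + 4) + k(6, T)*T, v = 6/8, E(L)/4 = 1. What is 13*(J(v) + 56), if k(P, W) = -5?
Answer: 2925/4 ≈ 731.25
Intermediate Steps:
E(L) = 4 (E(L) = 4*1 = 4)
v = ¾ (v = 6*(⅛) = ¾ ≈ 0.75000)
J(T) = 4 - 5*T
13*(J(v) + 56) = 13*((4 - 5*¾) + 56) = 13*((4 - 15/4) + 56) = 13*(¼ + 56) = 13*(225/4) = 2925/4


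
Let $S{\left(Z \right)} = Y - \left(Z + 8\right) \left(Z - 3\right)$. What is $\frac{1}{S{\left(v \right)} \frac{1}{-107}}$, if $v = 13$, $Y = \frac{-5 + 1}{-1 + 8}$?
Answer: $\frac{749}{1474} \approx 0.50814$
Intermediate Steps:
$Y = - \frac{4}{7} \approx -0.57143$
$S{\left(Z \right)} = - \frac{4}{7} - \left(-3 + Z\right) \left(8 + Z\right)$ ($S{\left(Z \right)} = - \frac{4}{7} - \left(Z + 8\right) \left(Z - 3\right) = - \frac{4}{7} - \left(8 + Z\right) \left(-3 + Z\right) = - \frac{4}{7} - \left(-3 + Z\right) \left(8 + Z\right)$)
$\frac{1}{S{\left(v \right)} \frac{1}{-107}} = \frac{1}{\left(\frac{164}{7} - 13^{2} - 65\right) \frac{1}{-107}} = \frac{1}{\left(\frac{164}{7} - 169 - 65\right) \left(- \frac{1}{107}\right)} = \frac{1}{\left(- \frac{1474}{7}\right) \left(- \frac{1}{107}\right)} = \frac{1}{\frac{1474}{749}} = \frac{749}{1474}$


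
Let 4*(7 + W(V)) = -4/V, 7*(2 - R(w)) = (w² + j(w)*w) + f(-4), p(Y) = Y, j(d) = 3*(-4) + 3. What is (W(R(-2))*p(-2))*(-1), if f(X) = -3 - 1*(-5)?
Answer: -63/5 ≈ -12.600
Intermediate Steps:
j(d) = -9 (j(d) = -12 + 3 = -9)
f(X) = 2 (f(X) = -3 + 5 = 2)
R(w) = 12/7 - w²/7 + 9*w/7 (R(w) = 2 - ((w² - 9*w) + 2)/7 = 2 - (2 + w² - 9*w)/7 = 2 + (-2/7 - w²/7 + 9*w/7) = 12/7 - w²/7 + 9*w/7)
W(V) = -7 - 1/V (W(V) = -7 + (-4/V)/4 = -7 - 1/V)
(W(R(-2))*p(-2))*(-1) = ((-7 - 1/(12/7 - ⅐*(-2)² + (9/7)*(-2)))*(-2))*(-1) = ((-7 - 1/(12/7 - ⅐*4 - 18/7))*(-2))*(-1) = ((-7 - 1/(12/7 - 4/7 - 18/7))*(-2))*(-1) = ((-7 - 1/(-10/7))*(-2))*(-1) = ((-7 - 1*(-7/10))*(-2))*(-1) = ((-7 + 7/10)*(-2))*(-1) = -63/10*(-2)*(-1) = (63/5)*(-1) = -63/5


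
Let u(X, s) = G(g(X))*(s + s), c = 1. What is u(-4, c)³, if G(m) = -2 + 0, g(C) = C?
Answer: -64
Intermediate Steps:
G(m) = -2
u(X, s) = -4*s (u(X, s) = -2*(s + s) = -4*s)
u(-4, c)³ = (-4*1)³ = (-4)³ = -64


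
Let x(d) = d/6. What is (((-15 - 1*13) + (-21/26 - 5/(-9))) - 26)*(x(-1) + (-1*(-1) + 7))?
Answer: -596665/1404 ≈ -424.98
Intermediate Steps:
x(d) = d/6 (x(d) = d*(⅙) = d/6)
(((-15 - 1*13) + (-21/26 - 5/(-9))) - 26)*(x(-1) + (-1*(-1) + 7)) = (((-15 - 1*13) + (-21/26 - 5/(-9))) - 26)*((⅙)*(-1) + (-1*(-1) + 7)) = (((-15 - 13) + (-21*1/26 - 5*(-⅑))) - 26)*(-⅙ + (1 + 7)) = ((-28 + (-21/26 + 5/9)) - 26)*(-⅙ + 8) = ((-28 - 59/234) - 26)*(47/6) = (-6611/234 - 26)*(47/6) = -12695/234*47/6 = -596665/1404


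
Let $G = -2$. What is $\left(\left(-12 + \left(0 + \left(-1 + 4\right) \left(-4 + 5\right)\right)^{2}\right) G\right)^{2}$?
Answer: $36$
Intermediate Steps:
$\left(\left(-12 + \left(0 + \left(-1 + 4\right) \left(-4 + 5\right)\right)^{2}\right) G\right)^{2} = \left(\left(-12 + \left(0 + \left(-1 + 4\right) \left(-4 + 5\right)\right)^{2}\right) \left(-2\right)\right)^{2} = \left(\left(-12 + \left(0 + 3 \cdot 1\right)^{2}\right) \left(-2\right)\right)^{2} = \left(\left(-12 + \left(0 + 3\right)^{2}\right) \left(-2\right)\right)^{2} = \left(\left(-12 + 3^{2}\right) \left(-2\right)\right)^{2} = \left(\left(-12 + 9\right) \left(-2\right)\right)^{2} = \left(\left(-3\right) \left(-2\right)\right)^{2} = 6^{2} = 36$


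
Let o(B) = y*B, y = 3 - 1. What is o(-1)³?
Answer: -8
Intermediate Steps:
y = 2
o(B) = 2*B
o(-1)³ = (2*(-1))³ = (-2)³ = -8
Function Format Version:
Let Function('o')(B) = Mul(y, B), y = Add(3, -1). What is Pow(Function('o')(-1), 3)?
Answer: -8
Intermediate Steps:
y = 2
Function('o')(B) = Mul(2, B)
Pow(Function('o')(-1), 3) = Pow(Mul(2, -1), 3) = Pow(-2, 3) = -8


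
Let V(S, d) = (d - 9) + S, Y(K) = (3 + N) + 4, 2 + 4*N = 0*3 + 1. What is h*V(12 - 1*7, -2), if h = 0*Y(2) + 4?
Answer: -24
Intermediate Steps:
N = -¼ (N = -½ + (0*3 + 1)/4 = -½ + (0 + 1)/4 = -½ + (¼)*1 = -½ + ¼ = -¼ ≈ -0.25000)
Y(K) = 27/4 (Y(K) = (3 - ¼) + 4 = 11/4 + 4 = 27/4)
h = 4 (h = 0*(27/4) + 4 = 0 + 4 = 4)
V(S, d) = -9 + S + d (V(S, d) = (-9 + d) + S = -9 + S + d)
h*V(12 - 1*7, -2) = 4*(-9 + (12 - 1*7) - 2) = 4*(-9 + (12 - 7) - 2) = 4*(-9 + 5 - 2) = 4*(-6) = -24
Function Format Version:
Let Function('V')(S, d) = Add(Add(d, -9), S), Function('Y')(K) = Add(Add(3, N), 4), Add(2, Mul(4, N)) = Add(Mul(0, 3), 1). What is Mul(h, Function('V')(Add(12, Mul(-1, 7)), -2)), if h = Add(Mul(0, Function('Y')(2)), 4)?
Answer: -24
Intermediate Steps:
N = Rational(-1, 4) (N = Add(Rational(-1, 2), Mul(Rational(1, 4), Add(Mul(0, 3), 1))) = Add(Rational(-1, 2), Mul(Rational(1, 4), Add(0, 1))) = Add(Rational(-1, 2), Mul(Rational(1, 4), 1)) = Add(Rational(-1, 2), Rational(1, 4)) = Rational(-1, 4) ≈ -0.25000)
Function('Y')(K) = Rational(27, 4) (Function('Y')(K) = Add(Add(3, Rational(-1, 4)), 4) = Add(Rational(11, 4), 4) = Rational(27, 4))
h = 4 (h = Add(Mul(0, Rational(27, 4)), 4) = Add(0, 4) = 4)
Function('V')(S, d) = Add(-9, S, d) (Function('V')(S, d) = Add(Add(-9, d), S) = Add(-9, S, d))
Mul(h, Function('V')(Add(12, Mul(-1, 7)), -2)) = Mul(4, Add(-9, Add(12, Mul(-1, 7)), -2)) = Mul(4, Add(-9, Add(12, -7), -2)) = Mul(4, Add(-9, 5, -2)) = Mul(4, -6) = -24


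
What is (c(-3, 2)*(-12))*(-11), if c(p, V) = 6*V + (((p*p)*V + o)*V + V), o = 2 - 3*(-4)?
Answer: 10296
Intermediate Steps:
o = 14 (o = 2 + 12 = 14)
c(p, V) = 7*V + V*(14 + V*p**2) (c(p, V) = 6*V + (((p*p)*V + 14)*V + V) = 6*V + ((p**2*V + 14)*V + V) = 6*V + ((V*p**2 + 14)*V + V) = 6*V + ((14 + V*p**2)*V + V) = 6*V + (V*(14 + V*p**2) + V) = 6*V + (V + V*(14 + V*p**2)) = 7*V + V*(14 + V*p**2))
(c(-3, 2)*(-12))*(-11) = ((2*(21 + 2*(-3)**2))*(-12))*(-11) = ((2*(21 + 2*9))*(-12))*(-11) = ((2*(21 + 18))*(-12))*(-11) = ((2*39)*(-12))*(-11) = (78*(-12))*(-11) = -936*(-11) = 10296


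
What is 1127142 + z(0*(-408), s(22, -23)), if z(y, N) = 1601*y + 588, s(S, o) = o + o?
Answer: 1127730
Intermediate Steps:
s(S, o) = 2*o
z(y, N) = 588 + 1601*y
1127142 + z(0*(-408), s(22, -23)) = 1127142 + (588 + 1601*(0*(-408))) = 1127142 + (588 + 1601*0) = 1127142 + (588 + 0) = 1127142 + 588 = 1127730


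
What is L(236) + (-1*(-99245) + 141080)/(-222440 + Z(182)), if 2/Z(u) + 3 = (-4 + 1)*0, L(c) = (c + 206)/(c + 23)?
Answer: 108223799/172836398 ≈ 0.62616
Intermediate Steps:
L(c) = (206 + c)/(23 + c)
Z(u) = -⅔ (Z(u) = 2/(-3 + (-4 + 1)*0) = 2/(-3 - 3*0) = 2/(-3 + 0) = 2/(-3) = 2*(-⅓) = -⅔)
L(236) + (-1*(-99245) + 141080)/(-222440 + Z(182)) = (206 + 236)/(23 + 236) + (-1*(-99245) + 141080)/(-222440 - ⅔) = 442/259 + (99245 + 141080)/(-667322/3) = (1/259)*442 + 240325*(-3/667322) = 442/259 - 720975/667322 = 108223799/172836398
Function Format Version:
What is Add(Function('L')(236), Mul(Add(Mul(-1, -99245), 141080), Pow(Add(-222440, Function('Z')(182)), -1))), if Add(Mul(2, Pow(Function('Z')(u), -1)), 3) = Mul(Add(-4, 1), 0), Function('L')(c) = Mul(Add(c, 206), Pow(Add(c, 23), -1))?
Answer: Rational(108223799, 172836398) ≈ 0.62616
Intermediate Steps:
Function('L')(c) = Mul(Pow(Add(23, c), -1), Add(206, c)) (Function('L')(c) = Mul(Add(206, c), Pow(Add(23, c), -1)) = Mul(Pow(Add(23, c), -1), Add(206, c)))
Function('Z')(u) = Rational(-2, 3) (Function('Z')(u) = Mul(2, Pow(Add(-3, Mul(Add(-4, 1), 0)), -1)) = Mul(2, Pow(Add(-3, Mul(-3, 0)), -1)) = Mul(2, Pow(Add(-3, 0), -1)) = Mul(2, Pow(-3, -1)) = Mul(2, Rational(-1, 3)) = Rational(-2, 3))
Add(Function('L')(236), Mul(Add(Mul(-1, -99245), 141080), Pow(Add(-222440, Function('Z')(182)), -1))) = Add(Mul(Pow(Add(23, 236), -1), Add(206, 236)), Mul(Add(Mul(-1, -99245), 141080), Pow(Add(-222440, Rational(-2, 3)), -1))) = Add(Mul(Pow(259, -1), 442), Mul(Add(99245, 141080), Pow(Rational(-667322, 3), -1))) = Add(Mul(Rational(1, 259), 442), Mul(240325, Rational(-3, 667322))) = Add(Rational(442, 259), Rational(-720975, 667322)) = Rational(108223799, 172836398)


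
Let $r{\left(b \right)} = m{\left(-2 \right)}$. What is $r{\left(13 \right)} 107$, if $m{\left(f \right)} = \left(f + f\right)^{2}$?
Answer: $1712$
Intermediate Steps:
$m{\left(f \right)} = 4 f^{2}$ ($m{\left(f \right)} = \left(2 f\right)^{2} = 4 f^{2}$)
$r{\left(b \right)} = 16$ ($r{\left(b \right)} = 4 \left(-2\right)^{2} = 4 \cdot 4 = 16$)
$r{\left(13 \right)} 107 = 16 \cdot 107 = 1712$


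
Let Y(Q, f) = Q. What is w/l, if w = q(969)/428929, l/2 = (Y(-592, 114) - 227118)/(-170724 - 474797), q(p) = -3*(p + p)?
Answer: -1876529547/97671422590 ≈ -0.019213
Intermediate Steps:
q(p) = -6*p
l = 455420/645521 (l = 2*((-592 - 227118)/(-170724 - 474797)) = 2*(-227710/(-645521)) = 2*(-227710*(-1/645521)) = 2*(227710/645521) = 455420/645521 ≈ 0.70551)
w = -5814/428929 (w = -6*969/428929 = -5814*1/428929 = -5814/428929 ≈ -0.013555)
w/l = -5814/(428929*455420/645521) = -5814/428929*645521/455420 = -1876529547/97671422590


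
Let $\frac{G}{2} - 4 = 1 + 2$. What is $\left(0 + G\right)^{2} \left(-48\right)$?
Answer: $-9408$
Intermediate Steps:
$G = 14$ ($G = 8 + 2 \left(1 + 2\right) = 8 + 2 \cdot 3 = 8 + 6 = 14$)
$\left(0 + G\right)^{2} \left(-48\right) = \left(0 + 14\right)^{2} \left(-48\right) = 14^{2} \left(-48\right) = 196 \left(-48\right) = -9408$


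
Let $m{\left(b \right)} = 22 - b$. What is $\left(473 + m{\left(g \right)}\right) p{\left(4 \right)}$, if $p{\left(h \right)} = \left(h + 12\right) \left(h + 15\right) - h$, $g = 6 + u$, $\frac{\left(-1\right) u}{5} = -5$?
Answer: $139200$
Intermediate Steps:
$u = 25$ ($u = \left(-5\right) \left(-5\right) = 25$)
$g = 31$ ($g = 6 + 25 = 31$)
$p{\left(h \right)} = - h + \left(12 + h\right) \left(15 + h\right)$ ($p{\left(h \right)} = \left(12 + h\right) \left(15 + h\right) - h = - h + \left(12 + h\right) \left(15 + h\right)$)
$\left(473 + m{\left(g \right)}\right) p{\left(4 \right)} = \left(473 + \left(22 - 31\right)\right) \left(180 + 4^{2} + 26 \cdot 4\right) = \left(473 + \left(22 - 31\right)\right) \left(180 + 16 + 104\right) = \left(473 - 9\right) 300 = 464 \cdot 300 = 139200$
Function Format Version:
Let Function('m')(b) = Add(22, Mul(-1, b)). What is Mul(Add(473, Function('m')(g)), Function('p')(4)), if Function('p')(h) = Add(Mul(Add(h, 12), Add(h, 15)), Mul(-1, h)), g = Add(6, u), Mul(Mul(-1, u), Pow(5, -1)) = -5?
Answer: 139200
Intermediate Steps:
u = 25 (u = Mul(-5, -5) = 25)
g = 31 (g = Add(6, 25) = 31)
Function('p')(h) = Add(Mul(-1, h), Mul(Add(12, h), Add(15, h))) (Function('p')(h) = Add(Mul(Add(12, h), Add(15, h)), Mul(-1, h)) = Add(Mul(-1, h), Mul(Add(12, h), Add(15, h))))
Mul(Add(473, Function('m')(g)), Function('p')(4)) = Mul(Add(473, Add(22, Mul(-1, 31))), Add(180, Pow(4, 2), Mul(26, 4))) = Mul(Add(473, Add(22, -31)), Add(180, 16, 104)) = Mul(Add(473, -9), 300) = Mul(464, 300) = 139200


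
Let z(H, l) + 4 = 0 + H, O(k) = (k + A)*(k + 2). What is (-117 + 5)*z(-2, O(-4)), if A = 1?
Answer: 672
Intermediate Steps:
O(k) = (1 + k)*(2 + k) (O(k) = (k + 1)*(k + 2) = (1 + k)*(2 + k))
z(H, l) = -4 + H (z(H, l) = -4 + (0 + H) = -4 + H)
(-117 + 5)*z(-2, O(-4)) = (-117 + 5)*(-4 - 2) = -112*(-6) = 672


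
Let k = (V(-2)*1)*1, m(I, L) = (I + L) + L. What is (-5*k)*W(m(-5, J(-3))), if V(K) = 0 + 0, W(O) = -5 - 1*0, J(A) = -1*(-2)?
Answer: 0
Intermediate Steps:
J(A) = 2
m(I, L) = I + 2*L
W(O) = -5 (W(O) = -5 + 0 = -5)
V(K) = 0
k = 0 (k = (0*1)*1 = 0*1 = 0)
(-5*k)*W(m(-5, J(-3))) = -5*0*(-5) = 0*(-5) = 0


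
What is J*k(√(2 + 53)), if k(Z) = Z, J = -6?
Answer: -6*√55 ≈ -44.497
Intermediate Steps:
J*k(√(2 + 53)) = -6*√(2 + 53) = -6*√55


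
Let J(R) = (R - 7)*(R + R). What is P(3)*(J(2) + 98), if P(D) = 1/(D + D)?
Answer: 13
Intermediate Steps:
P(D) = 1/(2*D)
J(R) = 2*R*(-7 + R) (J(R) = (-7 + R)*(2*R) = 2*R*(-7 + R))
P(3)*(J(2) + 98) = ((1/2)/3)*(2*2*(-7 + 2) + 98) = ((1/2)*(1/3))*(2*2*(-5) + 98) = (-20 + 98)/6 = (1/6)*78 = 13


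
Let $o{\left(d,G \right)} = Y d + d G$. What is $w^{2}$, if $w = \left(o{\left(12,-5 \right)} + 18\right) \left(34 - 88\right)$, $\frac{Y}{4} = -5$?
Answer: $231891984$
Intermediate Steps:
$Y = -20$ ($Y = 4 \left(-5\right) = -20$)
$o{\left(d,G \right)} = - 20 d + G d$ ($o{\left(d,G \right)} = - 20 d + d G = - 20 d + G d$)
$w = 15228$ ($w = \left(12 \left(-20 - 5\right) + 18\right) \left(34 - 88\right) = \left(12 \left(-25\right) + 18\right) \left(-54\right) = \left(-300 + 18\right) \left(-54\right) = \left(-282\right) \left(-54\right) = 15228$)
$w^{2} = 15228^{2} = 231891984$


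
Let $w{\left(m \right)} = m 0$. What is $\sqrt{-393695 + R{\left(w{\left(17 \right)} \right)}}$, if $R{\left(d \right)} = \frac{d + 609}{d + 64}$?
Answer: $\frac{i \sqrt{25195871}}{8} \approx 627.44 i$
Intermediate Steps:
$w{\left(m \right)} = 0$
$R{\left(d \right)} = \frac{609 + d}{64 + d}$
$\sqrt{-393695 + R{\left(w{\left(17 \right)} \right)}} = \sqrt{-393695 + \frac{609 + 0}{64 + 0}} = \sqrt{-393695 + \frac{1}{64} \cdot 609} = \sqrt{-393695 + \frac{609}{64}} = \sqrt{- \frac{25195871}{64}} = \frac{i \sqrt{25195871}}{8}$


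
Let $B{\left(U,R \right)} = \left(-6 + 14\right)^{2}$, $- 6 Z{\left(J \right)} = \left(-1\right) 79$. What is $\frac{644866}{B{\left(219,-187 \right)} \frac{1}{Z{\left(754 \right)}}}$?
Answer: $\frac{25472207}{192} \approx 1.3267 \cdot 10^{5}$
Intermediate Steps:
$Z{\left(J \right)} = \frac{79}{6}$ ($Z{\left(J \right)} = - \frac{\left(-1\right) 79}{6} = \left(- \frac{1}{6}\right) \left(-79\right) = \frac{79}{6}$)
$B{\left(U,R \right)} = 64$ ($B{\left(U,R \right)} = 8^{2} = 64$)
$\frac{644866}{B{\left(219,-187 \right)} \frac{1}{Z{\left(754 \right)}}} = \frac{644866}{64 \frac{1}{\frac{79}{6}}} = \frac{644866}{64 \cdot \frac{6}{79}} = \frac{644866}{\frac{384}{79}} = 644866 \cdot \frac{79}{384} = \frac{25472207}{192}$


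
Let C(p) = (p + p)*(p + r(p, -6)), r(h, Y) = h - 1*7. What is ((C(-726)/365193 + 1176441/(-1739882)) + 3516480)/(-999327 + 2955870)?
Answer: 744783024564002381/414391064234979906 ≈ 1.7973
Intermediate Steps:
r(h, Y) = -7 + h (r(h, Y) = h - 7 = -7 + h)
C(p) = 2*p*(-7 + 2*p) (C(p) = (p + p)*(p + (-7 + p)) = (2*p)*(-7 + 2*p) = 2*p*(-7 + 2*p))
((C(-726)/365193 + 1176441/(-1739882)) + 3516480)/(-999327 + 2955870) = (((2*(-726)*(-7 + 2*(-726)))/365193 + 1176441/(-1739882)) + 3516480)/(-999327 + 2955870) = (((2*(-726)*(-7 - 1452))*(1/365193) + 1176441*(-1/1739882)) + 3516480)/1956543 = (((2*(-726)*(-1459))*(1/365193) - 1176441/1739882) + 3516480)*(1/1956543) = ((2118468*(1/365193) - 1176441/1739882) + 3516480)*(1/1956543) = ((706156/121731 - 1176441/1739882) + 3516480)*(1/1956543) = (1085418774221/211797575742 + 3516480)*(1/1956543) = (744783024564002381/211797575742)*(1/1956543) = 744783024564002381/414391064234979906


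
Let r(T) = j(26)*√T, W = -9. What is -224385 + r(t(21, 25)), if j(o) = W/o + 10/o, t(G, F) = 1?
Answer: -5834009/26 ≈ -2.2439e+5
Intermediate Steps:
j(o) = 1/o (j(o) = -9/o + 10/o = 1/o)
r(T) = √T/26
-224385 + r(t(21, 25)) = -224385 + √1/26 = -224385 + (1/26)*1 = -224385 + 1/26 = -5834009/26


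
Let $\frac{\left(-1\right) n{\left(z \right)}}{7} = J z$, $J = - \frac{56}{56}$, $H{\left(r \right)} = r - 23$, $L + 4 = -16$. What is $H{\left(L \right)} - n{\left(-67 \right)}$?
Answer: $426$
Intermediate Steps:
$L = -20$ ($L = -4 - 16 = -20$)
$H{\left(r \right)} = -23 + r$ ($H{\left(r \right)} = r - 23 = -23 + r$)
$J = -1$ ($J = \left(-56\right) \frac{1}{56} = -1$)
$n{\left(z \right)} = 7 z$ ($n{\left(z \right)} = - 7 \left(- z\right) = 7 z$)
$H{\left(L \right)} - n{\left(-67 \right)} = \left(-23 - 20\right) - 7 \left(-67\right) = -43 - -469 = -43 + 469 = 426$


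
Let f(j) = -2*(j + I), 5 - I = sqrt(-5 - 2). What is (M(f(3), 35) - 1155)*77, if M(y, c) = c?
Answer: -86240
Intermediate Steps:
I = 5 - I*sqrt(7) (I = 5 - sqrt(-5 - 2) = 5 - sqrt(-7) = 5 - I*sqrt(7) ≈ 5.0 - 2.6458*I)
f(j) = -10 - 2*j + 2*I*sqrt(7) (f(j) = -2*(j + (5 - I*sqrt(7))) = -2*(5 + j - I*sqrt(7)) = -10 - 2*j + 2*I*sqrt(7))
(M(f(3), 35) - 1155)*77 = (35 - 1155)*77 = -1120*77 = -86240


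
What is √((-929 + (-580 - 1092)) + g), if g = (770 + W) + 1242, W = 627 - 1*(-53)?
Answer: √91 ≈ 9.5394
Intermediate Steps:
W = 680 (W = 627 + 53 = 680)
g = 2692 (g = (770 + 680) + 1242 = 1450 + 1242 = 2692)
√((-929 + (-580 - 1092)) + g) = √((-929 + (-580 - 1092)) + 2692) = √((-929 - 1672) + 2692) = √(-2601 + 2692) = √91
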